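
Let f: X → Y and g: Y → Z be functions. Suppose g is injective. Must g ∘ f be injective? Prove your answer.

No. Take X = {0, 1}, Y = Z = {0, 1, 2, 3, 4}, f(0) = f(1) = 0, and g = identity (injective).
Then (g ∘ f)(0) = (g ∘ f)(1) = 0 with 0 ≠ 1, so g ∘ f is not injective.

not injective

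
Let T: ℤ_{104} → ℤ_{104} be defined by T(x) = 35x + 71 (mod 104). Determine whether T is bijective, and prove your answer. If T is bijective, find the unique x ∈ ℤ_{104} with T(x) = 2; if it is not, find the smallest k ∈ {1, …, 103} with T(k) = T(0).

By definition, injectivity means: for all s, t in the domain, T(s) = T(t) implies s = t.
Suppose T(s) = T(t) in ℤ_{104}. Then 35s + 71 ≡ 35t + 71 (mod 104), so 35(s − t) ≡ 0 (mod 104).
Since gcd(35, 104) = 1, 35 is invertible modulo 104, hence s − t ≡ 0 (mod 104), i.e. s = t.
We now compute 35⁻¹ mod 104 explicitly. Euclid's algorithm: 104 = 2·35 + 34, 35 = 1·34 + 1; back-substituting gives 1 = 3·35 − 1·104, so 35⁻¹ ≡ 3 (mod 104).
For any y ∈ ℤ_{104}, x = 3(y − 71) mod 104 satisfies T(x) = 35·3(y − 71) + 71 ≡ y (since 35·3 ≡ 1 mod 104). So every y has a preimage.
Therefore T is bijective.
Since T is bijective, we find T⁻¹(2): we need 35x ≡ 2 − 71 ≡ 35 (mod 104). Using 35⁻¹ = 3: x ≡ 3·35 = 105 = 1·104 + 1, so x = 1.
Check: T(1) = 35·1 + 71 = 106 = 1·104 + 2 ≡ 2 (mod 104).

1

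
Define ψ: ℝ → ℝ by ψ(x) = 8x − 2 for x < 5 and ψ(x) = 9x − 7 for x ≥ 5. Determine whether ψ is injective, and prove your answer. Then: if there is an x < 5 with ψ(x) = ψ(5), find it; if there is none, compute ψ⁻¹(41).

Both pieces are strictly increasing (slopes 8 and 9), so each is injective on its own interval.
The left piece maps (−∞, 5) onto (−∞, 38); the right piece maps [5, ∞) onto [38, ∞).
These images are disjoint, so no value is attained by both pieces. Thus ψ is injective.
Because the two images are disjoint, no x < 5 has ψ(x) = ψ(5), so we compute ψ⁻¹(41): 41 lies in [38, ∞), so solve 9x − 7 = 41: x = (41 + 7)/9 = 16/3.

16/3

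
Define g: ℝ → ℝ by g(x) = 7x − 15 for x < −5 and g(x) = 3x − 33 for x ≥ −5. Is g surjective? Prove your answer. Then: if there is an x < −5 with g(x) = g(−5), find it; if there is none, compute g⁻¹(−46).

-13/3

Both pieces are strictly increasing (slopes 7 and 3), so each is injective on its own interval.
The left piece maps (−∞, −5) onto (−∞, −50); the right piece maps [−5, ∞) onto [−48, ∞).
The union (−∞, −50) ∪ [−48, ∞) omits the interval between −50 and −48; in particular −50 has no preimage. So g is not surjective.
Because the two images are disjoint, no x < −5 has g(x) = g(−5), so we compute g⁻¹(−46): −46 lies in [−48, ∞), so solve 3x − 33 = −46: x = (−46 + 33)/3 = −13/3.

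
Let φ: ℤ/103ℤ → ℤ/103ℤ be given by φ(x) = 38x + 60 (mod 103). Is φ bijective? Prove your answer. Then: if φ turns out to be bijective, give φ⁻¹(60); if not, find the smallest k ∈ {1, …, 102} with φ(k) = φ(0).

0

Suppose φ(u) = φ(v) in ℤ/103ℤ. Then 38u + 60 ≡ 38v + 60 (mod 103), hence 38(u − v) ≡ 0 (mod 103).
Since gcd(38, 103) = 1, 38 is invertible modulo 103, thus u − v ≡ 0 (mod 103), i.e. u = v.
We now compute 38⁻¹ mod 103 explicitly. Euclid's algorithm: 103 = 2·38 + 27, 38 = 1·27 + 11, 27 = 2·11 + 5, 11 = 2·5 + 1; back-substituting gives 1 = 19·38 − 7·103, so 38⁻¹ ≡ 19 (mod 103).
For any y ∈ ℤ/103ℤ, x = 19(y − 60) mod 103 satisfies φ(x) = 38·19(y − 60) + 60 ≡ y (since 38·19 ≡ 1 mod 103). So every y has a preimage.
Hence φ is bijective.
Since φ is bijective, we find φ⁻¹(60): we need 38x ≡ 60 − 60 ≡ 0 (mod 103). Using 38⁻¹ = 19: x ≡ 19·0 = 0, so x = 0.
Check: φ(0) = 38·0 + 60 = 60 ≡ 60 (mod 103).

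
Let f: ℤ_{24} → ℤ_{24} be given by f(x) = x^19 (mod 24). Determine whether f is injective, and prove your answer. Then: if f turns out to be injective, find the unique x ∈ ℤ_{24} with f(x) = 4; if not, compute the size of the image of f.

f(0) = 0^19 = 0.
f(6): Repeated squaring mod 24: 6^1 ≡ 6, 6^2 ≡ 6² = 36 ≡ 12, 6^4 ≡ 12² = 144 ≡ 0, 6^8 ≡ 0² = 0, 6^16 ≡ 0² = 0. Since 19 = 16 + 2 + 1, 6^19 ≡ 0·12·6: 0·12 = 0, then 0·6 = 0. So 6^19 ≡ 0 (mod 24).
So f(0) = f(6) = 0 while 0 ≠ 6, therefore f is not injective.
Since f is not injective, we determine |image(f)|. Computing x^19 mod 24 for each x (by repeated squaring, reducing mod 24 at every step), the values f(0), f(1), …, f(23) are: 0, 1, 8, 3, 16, 5, 0, 7, 8, 9, 16, 11, 0, 13, 8, 15, 16, 17, 0, 19, 8, 21, 16, 23.
The distinct values are {0, 1, 3, 5, 7, 8, 9, 11, 13, 15, 16, 17, 19, 21, 23}; there are 15 of them.

15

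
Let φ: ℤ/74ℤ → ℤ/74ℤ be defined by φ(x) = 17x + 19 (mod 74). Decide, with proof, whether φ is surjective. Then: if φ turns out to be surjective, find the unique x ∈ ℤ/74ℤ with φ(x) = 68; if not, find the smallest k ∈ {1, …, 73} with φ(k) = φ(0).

29

By definition, surjectivity means every element of the codomain has a preimage under φ.
Since gcd(17, 74) = 1, 17 is invertible modulo 74. Euclid's algorithm: 74 = 4·17 + 6, 17 = 2·6 + 5, 6 = 1·5 + 1; back-substituting gives 1 = 61·17 − 14·74, so 17⁻¹ ≡ 61 (mod 74).
For any y ∈ ℤ/74ℤ, x = 61(y − 19) mod 74 satisfies φ(x) = 17·61(y − 19) + 19 ≡ y (since 17·61 ≡ 1 mod 74). So every y has a preimage.
Hence φ is surjective.
Since φ is surjective, we find φ⁻¹(68): we need 17x ≡ 68 − 19 ≡ 49 (mod 74). Using 17⁻¹ = 61: x ≡ 61·49 = 2989 = 40·74 + 29, so x = 29.
Check: φ(29) = 17·29 + 19 = 512 = 6·74 + 68 ≡ 68 (mod 74).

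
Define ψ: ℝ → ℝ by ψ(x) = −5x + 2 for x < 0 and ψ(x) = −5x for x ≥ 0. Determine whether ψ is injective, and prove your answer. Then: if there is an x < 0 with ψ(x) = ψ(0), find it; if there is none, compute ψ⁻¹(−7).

Both pieces are strictly decreasing (slopes −5 and −5), so each is injective on its own interval.
The left piece maps (−∞, 0) onto (2, ∞); the right piece maps [0, ∞) onto (−∞, 0].
These images are disjoint, so no value is attained by both pieces. Thus ψ is injective.
Because the two images are disjoint, no x < 0 has ψ(x) = ψ(0), so we compute ψ⁻¹(−7): −7 lies in (−∞, 0], so solve −5x = −7: x = (−7 − 0)/(−5) = 7/5.

7/5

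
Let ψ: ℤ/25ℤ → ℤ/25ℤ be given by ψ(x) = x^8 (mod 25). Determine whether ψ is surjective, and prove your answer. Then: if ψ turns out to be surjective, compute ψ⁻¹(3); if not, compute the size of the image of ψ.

ψ(3): Repeated squaring mod 25: 3^1 ≡ 3, 3^2 ≡ 3² = 9, 3^4 ≡ 9² = 81 ≡ 6, 3^8 ≡ 6² = 36 ≡ 11. So 3^8 ≡ 11 (mod 25).
ψ(4): Repeated squaring mod 25: 4^1 ≡ 4, 4^2 ≡ 4² = 16, 4^4 ≡ 16² = 256 ≡ 6, 4^8 ≡ 6² = 36 ≡ 11. So 4^8 ≡ 11 (mod 25).
So ψ(3) = ψ(4) = 11 while 3 ≠ 4, so ψ is not injective.
A non-injective map from the 25-element set ℤ/25ℤ to itself takes at most 24 distinct values, so it cannot be surjective. Hence ψ is not surjective.
Since ψ is not surjective, we determine |image(ψ)|. Computing x^8 mod 25 for each x (by repeated squaring, reducing mod 25 at every step), the values ψ(0), ψ(1), …, ψ(24) are: 0, 1, 6, 11, 11, 0, 16, 1, 16, 21, 0, 6, 21, 21, 6, 0, 21, 16, 1, 16, 0, 11, 11, 6, 1.
The distinct values are {0, 1, 6, 11, 16, 21}; there are 6 of them.

6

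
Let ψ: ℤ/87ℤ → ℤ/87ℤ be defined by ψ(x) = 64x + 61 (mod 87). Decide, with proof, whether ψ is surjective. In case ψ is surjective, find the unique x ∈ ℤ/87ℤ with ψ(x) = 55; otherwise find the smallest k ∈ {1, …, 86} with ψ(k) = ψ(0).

Recall that surjectivity means every element of the codomain has a preimage under ψ.
Since gcd(64, 87) = 1, 64 is invertible modulo 87. Euclid's algorithm: 87 = 1·64 + 23, 64 = 2·23 + 18, 23 = 1·18 + 5, 18 = 3·5 + 3, 5 = 1·3 + 2, 3 = 1·2 + 1; back-substituting gives 1 = 34·64 − 25·87, so 64⁻¹ ≡ 34 (mod 87).
For any y ∈ ℤ/87ℤ, x = 34(y − 61) mod 87 satisfies ψ(x) = 64·34(y − 61) + 61 ≡ y (since 64·34 ≡ 1 mod 87). So every y has a preimage.
Thus ψ is surjective.
Since ψ is surjective, we compute ψ⁻¹(55): solve 64x + 61 ≡ 55 (mod 87), i.e. 64x ≡ 81 (mod 87).
Multiplying by 64⁻¹ = 34 gives x ≡ 34·81 = 2754 = 31·87 + 57 ≡ 57 (mod 87).
Check: ψ(57) = 64·57 + 61 = 3709 = 42·87 + 55 ≡ 55 (mod 87).

57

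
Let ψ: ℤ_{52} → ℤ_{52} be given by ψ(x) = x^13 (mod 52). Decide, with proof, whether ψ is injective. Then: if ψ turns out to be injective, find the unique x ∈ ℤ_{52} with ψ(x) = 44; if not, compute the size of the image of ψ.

39

ψ(0) = 0^13 = 0.
ψ(26): Repeated squaring mod 52: 26^1 ≡ 26, 26^2 ≡ 26² = 676 ≡ 0, 26^4 ≡ 0² = 0, 26^8 ≡ 0² = 0. Since 13 = 8 + 4 + 1, 26^13 ≡ 0·0·26: 0·0 = 0, then 0·26 = 0. So 26^13 ≡ 0 (mod 52).
So ψ(0) = ψ(26) = 0 while 0 ≠ 26, therefore ψ is not injective.
Since ψ is not injective, we determine |image(ψ)|. Computing x^13 mod 52 for each x (by repeated squaring, reducing mod 52 at every step), the values ψ(0), ψ(1), …, ψ(51) are: 0, 1, 28, 3, 4, 5, 32, 7, 8, 9, 36, 11, 12, 13, 40, 15, 16, 17, 44, 19, 20, 21, 48, 23, 24, 25, 0, 27, 28, 29, 4, 31, 32, 33, 8, 35, 36, 37, 12, 39, 40, 41, 16, 43, 44, 45, 20, 47, 48, 49, 24, 51.
The distinct values are {0, 1, 3, 4, 5, 7, 8, 9, 11, 12, 13, 15, 16, 17, 19, 20, 21, 23, 24, 25, 27, 28, 29, 31, 32, 33, 35, 36, 37, 39, 40, 41, 43, 44, 45, 47, 48, 49, 51}; there are 39 of them.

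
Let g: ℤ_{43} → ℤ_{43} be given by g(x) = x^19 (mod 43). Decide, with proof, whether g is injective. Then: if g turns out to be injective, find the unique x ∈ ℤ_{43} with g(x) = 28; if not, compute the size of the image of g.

18

Since 43 is prime, the nonzero elements of ℤ_{43} form a cyclic group of order 42.
As gcd(19, 42) = 1, raising to the 19th power is a bijection on this group: if a^19 ≡ b^19 then (ab^{−1})^19 = 1, and the only element of order dividing gcd(19, 42) = 1 is 1, so a = b.
With g(0) = 0 this makes g injective on all of ℤ_{43}, hence bijective (finite equal-size domain and codomain). In particular g is injective.
Since g is injective, we find the preimage of 28. The inverse of x ↦ x^19 on (ℤ_{43})^× is x ↦ x^31, because 19·31 = 589 = 14·42 + 1 ≡ 1 (mod 42) and x^{42} = 1 for x ≠ 0 (Fermat). So g⁻¹(28) = 28^31 mod 43.
Repeated squaring mod 43: 28^1 ≡ 28, 28^2 ≡ 28² = 784 ≡ 10, 28^4 ≡ 10² = 100 ≡ 14, 28^8 ≡ 14² = 196 ≡ 24, 28^16 ≡ 24² = 576 ≡ 17. Since 31 = 16 + 8 + 4 + 2 + 1, 28^31 ≡ 17·24·14·10·28: 17·24 = 408 ≡ 21, then 21·14 = 294 ≡ 36, then 36·10 = 360 ≡ 16, then 16·28 = 448 ≡ 18. So 28^31 ≡ 18 (mod 43).
Hence g⁻¹(28) = 18.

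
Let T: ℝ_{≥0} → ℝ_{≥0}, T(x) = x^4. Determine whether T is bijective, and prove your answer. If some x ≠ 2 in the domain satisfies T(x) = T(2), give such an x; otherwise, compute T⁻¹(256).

On ℝ_{≥0}, x ↦ x^4 is strictly increasing (injective) and for any y ∈ ℝ_{≥0} the 4th root y^{1/4} lies in ℝ_{≥0} (surjective). So T is bijective.
Since x ↦ x^4 is strictly increasing on ℝ_{≥0}, it is injective there, so no x ≠ 2 in the domain has T(x) = T(2). We therefore compute T⁻¹(256) = 256^{1/4} = 4 (indeed 4^4 = 256).

4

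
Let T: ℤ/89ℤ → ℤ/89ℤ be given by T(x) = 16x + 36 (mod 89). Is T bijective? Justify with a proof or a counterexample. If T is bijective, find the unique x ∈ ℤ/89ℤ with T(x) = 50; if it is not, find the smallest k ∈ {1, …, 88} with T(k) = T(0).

Suppose T(u) = T(v) in ℤ/89ℤ. Then 16u + 36 ≡ 16v + 36 (mod 89), so 16(u − v) ≡ 0 (mod 89).
Since gcd(16, 89) = 1, 16 is invertible modulo 89, so u − v ≡ 0 (mod 89), i.e. u = v.
We now compute 16⁻¹ mod 89 explicitly. Euclid's algorithm: 89 = 5·16 + 9, 16 = 1·9 + 7, 9 = 1·7 + 2, 7 = 3·2 + 1; back-substituting gives 1 = 39·16 − 7·89, so 16⁻¹ ≡ 39 (mod 89).
Then y ↦ 39(y − 36) is a two-sided inverse to T, so every y ∈ ℤ/89ℤ has a preimage.
So T is bijective.
Since T is bijective, we find T⁻¹(50): we need 16x ≡ 50 − 36 ≡ 14 (mod 89). Using 16⁻¹ = 39: x ≡ 39·14 = 546 = 6·89 + 12, so x = 12.
Check: T(12) = 16·12 + 36 = 228 = 2·89 + 50 ≡ 50 (mod 89).

12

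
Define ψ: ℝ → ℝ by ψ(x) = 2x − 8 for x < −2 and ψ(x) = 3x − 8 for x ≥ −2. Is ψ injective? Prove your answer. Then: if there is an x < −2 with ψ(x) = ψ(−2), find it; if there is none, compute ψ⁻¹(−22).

-3

Both pieces are strictly increasing (slopes 2 and 3), so each is injective on its own interval.
The left piece maps (−∞, −2) onto (−∞, −12); the right piece maps [−2, ∞) onto [−14, ∞).
These images overlap. In particular ψ(−2) = −14 (right piece), and solving 2x − 8 = −14 on the left piece gives x = −3 < −2.
So ψ(−3) = ψ(−2) with −3 ≠ −2, and ψ is not injective. This x = −3 is the requested value below −2.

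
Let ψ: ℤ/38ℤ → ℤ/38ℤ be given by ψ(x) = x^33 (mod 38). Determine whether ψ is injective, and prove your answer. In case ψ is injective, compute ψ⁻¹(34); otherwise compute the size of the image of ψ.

14

ψ(4): Repeated squaring mod 38: 4^1 ≡ 4, 4^2 ≡ 4² = 16, 4^4 ≡ 16² = 256 ≡ 28, 4^8 ≡ 28² = 784 ≡ 24, 4^16 ≡ 24² = 576 ≡ 6, 4^32 ≡ 6² = 36. Since 33 = 32 + 1, 4^33 ≡ 36·4: 36·4 = 144 ≡ 30. So 4^33 ≡ 30 (mod 38).
ψ(6): Repeated squaring mod 38: 6^1 ≡ 6, 6^2 ≡ 6² = 36, 6^4 ≡ 36² = 1296 ≡ 4, 6^8 ≡ 4² = 16, 6^16 ≡ 16² = 256 ≡ 28, 6^32 ≡ 28² = 784 ≡ 24. Since 33 = 32 + 1, 6^33 ≡ 24·6: 24·6 = 144 ≡ 30. So 6^33 ≡ 30 (mod 38).
So ψ(4) = ψ(6) = 30 while 4 ≠ 6, so ψ is not injective.
Since ψ is not injective, we determine |image(ψ)|. Computing x^33 mod 38 for each x (by repeated squaring, reducing mod 38 at every step), the values ψ(0), ψ(1), …, ψ(37) are: 0, 1, 12, 31, 30, 7, 30, 1, 18, 11, 8, 1, 18, 27, 12, 27, 26, 7, 18, 19, 20, 31, 12, 11, 26, 11, 20, 37, 30, 27, 20, 37, 8, 31, 8, 7, 26, 37.
The distinct values are {0, 1, 7, 8, 11, 12, 18, 19, 20, 26, 27, 30, 31, 37}; there are 14 of them.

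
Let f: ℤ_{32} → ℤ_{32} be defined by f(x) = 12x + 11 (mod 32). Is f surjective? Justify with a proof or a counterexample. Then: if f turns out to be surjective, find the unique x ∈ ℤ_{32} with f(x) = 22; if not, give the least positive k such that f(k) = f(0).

8

Since gcd(12, 32) = 4, we have 12x ≡ 0 (mod 4) for all x, so f(x) ≡ 3 (mod 4).
But 0 ≢ 3 (mod 4), so 0 ∈ ℤ_{32} has no preimage. Therefore f is not surjective.
Since f is not surjective, we find the least positive k with f(k) = f(0): this means 12k ≡ 0 (mod 32), i.e. 32 ∣ 12k. Since gcd(12, 32) = 4, dividing through by 4 this holds exactly when 8 ∣ 3k, and as gcd(3, 8) = 1, exactly when 8 ∣ k.
The smallest positive such k is 8.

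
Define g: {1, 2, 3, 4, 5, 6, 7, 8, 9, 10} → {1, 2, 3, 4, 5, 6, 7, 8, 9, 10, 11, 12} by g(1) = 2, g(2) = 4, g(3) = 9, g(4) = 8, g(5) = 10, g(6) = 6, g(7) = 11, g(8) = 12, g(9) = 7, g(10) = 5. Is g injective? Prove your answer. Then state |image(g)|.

The values g(1), …, g(10) are 2, 4, 9, 8, 10, 6, 11, 12, 7, 5 — all distinct.
So g(a) = g(b) only when a = b, and g is injective.
The image of g is {2, 4, 5, 6, 7, 8, 9, 10, 11, 12}, which has 10 elements.

10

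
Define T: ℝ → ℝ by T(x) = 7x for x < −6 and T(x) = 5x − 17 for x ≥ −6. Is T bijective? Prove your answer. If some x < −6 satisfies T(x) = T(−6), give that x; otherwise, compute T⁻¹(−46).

Both pieces are strictly increasing (slopes 7 and 5), so each is injective on its own interval.
The left piece maps (−∞, −6) onto (−∞, −42); the right piece maps [−6, ∞) onto [−47, ∞).
These images overlap. In particular T(−6) = −47 (right piece), and solving 7x = −47 on the left piece gives x = −47/7 < −6.
So T(−47/7) = T(−6) with −47/7 ≠ −6, and T is not injective, hence not bijective. This x = −47/7 is the requested value below −6.

-47/7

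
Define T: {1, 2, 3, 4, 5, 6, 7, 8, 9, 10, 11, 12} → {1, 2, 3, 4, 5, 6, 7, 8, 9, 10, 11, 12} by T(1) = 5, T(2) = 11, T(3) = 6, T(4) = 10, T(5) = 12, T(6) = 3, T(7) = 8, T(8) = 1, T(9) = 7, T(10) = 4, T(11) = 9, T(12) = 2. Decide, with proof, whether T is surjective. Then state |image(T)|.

Every element of the codomain has a preimage: 1 = T(8), 2 = T(12), 3 = T(6), 4 = T(10), 5 = T(1), 6 = T(3), 7 = T(9), 8 = T(7), 9 = T(11), 10 = T(4), 11 = T(2), 12 = T(5).
Thus T is surjective.
The image of T is {1, 2, 3, 4, 5, 6, 7, 8, 9, 10, 11, 12}, which has 12 elements.

12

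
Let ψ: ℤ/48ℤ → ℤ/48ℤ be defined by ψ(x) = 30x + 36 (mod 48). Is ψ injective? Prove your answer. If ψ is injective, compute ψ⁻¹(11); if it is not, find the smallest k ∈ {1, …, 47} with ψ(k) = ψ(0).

8

Recall that ψ is injective if ψ(s) = ψ(t) implies s = t.
We have gcd(30, 48) = 6 > 1. Taking s = 0 and t = 8: ψ(0) = 36 and ψ(8) = 30·8 + 36 = 276 ≡ 36 (mod 48).
So ψ(0) = ψ(8) while 0 ≠ 8, thus ψ is not injective.
Since ψ is not injective, we find the least positive k with ψ(k) = ψ(0): this means 30k ≡ 0 (mod 48), i.e. 48 ∣ 30k. Since gcd(30, 48) = 6, dividing through by 6 this holds exactly when 8 ∣ 5k, and as gcd(5, 8) = 1, exactly when 8 ∣ k.
The smallest positive such k is 8.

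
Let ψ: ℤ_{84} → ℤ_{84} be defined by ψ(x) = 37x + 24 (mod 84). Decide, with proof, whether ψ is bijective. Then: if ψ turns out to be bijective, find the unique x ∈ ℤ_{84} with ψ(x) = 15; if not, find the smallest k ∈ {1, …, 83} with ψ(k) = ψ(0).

Suppose ψ(u) = ψ(v) in ℤ_{84}. Then 37u + 24 ≡ 37v + 24 (mod 84), so 37(u − v) ≡ 0 (mod 84).
Since gcd(37, 84) = 1, 37 is invertible modulo 84, so u − v ≡ 0 (mod 84), i.e. u = v.
We now compute 37⁻¹ mod 84 explicitly. Euclid's algorithm: 84 = 2·37 + 10, 37 = 3·10 + 7, 10 = 1·7 + 3, 7 = 2·3 + 1; back-substituting gives 1 = 25·37 − 11·84, so 37⁻¹ ≡ 25 (mod 84).
Then y ↦ 25(y − 24) is a two-sided inverse to ψ, so every y ∈ ℤ_{84} has a preimage.
Therefore ψ is bijective.
Since ψ is bijective, we compute ψ⁻¹(15): solve 37x + 24 ≡ 15 (mod 84), i.e. 37x ≡ 75 (mod 84).
Multiplying by 37⁻¹ = 25 gives x ≡ 25·75 = 1875 = 22·84 + 27 ≡ 27 (mod 84).
Check: ψ(27) = 37·27 + 24 = 1023 = 12·84 + 15 ≡ 15 (mod 84).

27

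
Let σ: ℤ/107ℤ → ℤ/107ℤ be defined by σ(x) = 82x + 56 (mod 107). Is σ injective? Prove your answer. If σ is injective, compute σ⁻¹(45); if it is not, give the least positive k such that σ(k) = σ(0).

9

If σ(x_1) = σ(x_2), then 82x_1 ≡ 82x_2 (mod 107). Because gcd(82, 107) = 1, we may cancel 82 to get x_1 ≡ x_2 (mod 107).
Hence σ is injective.
We now compute 82⁻¹ mod 107 explicitly. Euclid's algorithm: 107 = 1·82 + 25, 82 = 3·25 + 7, 25 = 3·7 + 4, 7 = 1·4 + 3, 4 = 1·3 + 1; back-substituting gives 1 = 77·82 − 59·107, so 82⁻¹ ≡ 77 (mod 107).
Since σ is injective, we compute σ⁻¹(45): solve 82x + 56 ≡ 45 (mod 107), i.e. 82x ≡ 96 (mod 107).
Multiplying by 82⁻¹ = 77 gives x ≡ 77·96 = 7392 = 69·107 + 9 ≡ 9 (mod 107).
Check: σ(9) = 82·9 + 56 = 794 = 7·107 + 45 ≡ 45 (mod 107).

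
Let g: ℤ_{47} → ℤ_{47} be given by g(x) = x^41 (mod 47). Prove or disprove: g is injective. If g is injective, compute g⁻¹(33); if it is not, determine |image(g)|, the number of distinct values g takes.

43

Since 47 is prime, the nonzero elements of ℤ_{47} form a cyclic group of order 46.
As gcd(41, 46) = 1, raising to the 41st power is a bijection on this group: if a^41 ≡ b^41 then (ab^{−1})^41 = 1, and the only element of order dividing gcd(41, 46) = 1 is 1, so a = b.
With g(0) = 0 this makes g injective on all of ℤ_{47}, hence bijective (finite equal-size domain and codomain). In particular g is injective.
Since g is injective, we find the preimage of 33. The inverse of x ↦ x^41 on (ℤ_{47})^× is x ↦ x^9, because 41·9 = 369 = 8·46 + 1 ≡ 1 (mod 46) and x^{46} = 1 for x ≠ 0 (Fermat). So g⁻¹(33) = 33^9 mod 47.
Repeated squaring mod 47: 33^1 ≡ 33, 33^2 ≡ 33² = 1089 ≡ 8, 33^4 ≡ 8² = 64 ≡ 17, 33^8 ≡ 17² = 289 ≡ 7. Since 9 = 8 + 1, 33^9 ≡ 7·33: 7·33 = 231 ≡ 43. So 33^9 ≡ 43 (mod 47).
Hence g⁻¹(33) = 43.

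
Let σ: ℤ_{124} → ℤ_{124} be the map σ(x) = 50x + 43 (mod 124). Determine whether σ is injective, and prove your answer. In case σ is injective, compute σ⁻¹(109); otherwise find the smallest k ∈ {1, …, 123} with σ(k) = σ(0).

62

We have gcd(50, 124) = 2 > 1. Taking s = 0 and t = 62: σ(0) = 43 and σ(62) = 50·62 + 43 = 3143 ≡ 43 (mod 124).
So σ(0) = σ(62) while 0 ≠ 62, so σ is not injective.
Since σ is not injective, we find the least positive k with σ(k) = σ(0): this means 50k ≡ 0 (mod 124), i.e. 124 ∣ 50k. Since gcd(50, 124) = 2, dividing through by 2 this holds exactly when 62 ∣ 25k, and as gcd(25, 62) = 1, exactly when 62 ∣ k.
The smallest positive such k is 62.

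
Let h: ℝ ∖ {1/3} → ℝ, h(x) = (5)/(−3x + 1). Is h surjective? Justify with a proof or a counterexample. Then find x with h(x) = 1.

If h(x) = 0, cross-multiplying gives −3(5) = 0(−3x + 1), which simplifies to −15 = 0 — false.  So 0 has no preimage and h is not surjective.
Solving h(x) = 1: cross-multiplying gives 5 = 1(−3x + 1), which rearranges to 3x = −4, so x = −4/3.

-4/3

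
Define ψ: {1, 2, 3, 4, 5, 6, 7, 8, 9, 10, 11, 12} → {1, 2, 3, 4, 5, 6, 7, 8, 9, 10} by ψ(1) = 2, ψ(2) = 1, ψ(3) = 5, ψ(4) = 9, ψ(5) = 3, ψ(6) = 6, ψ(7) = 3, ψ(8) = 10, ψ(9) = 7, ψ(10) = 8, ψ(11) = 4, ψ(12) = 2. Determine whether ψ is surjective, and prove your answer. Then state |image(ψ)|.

10

Every element of the codomain has a preimage: 1 = ψ(2), 2 = ψ(1), 3 = ψ(5), 4 = ψ(11), 5 = ψ(3), 6 = ψ(6), 7 = ψ(9), 8 = ψ(10), 9 = ψ(4), 10 = ψ(8).
Thus ψ is surjective.
The image of ψ is {1, 2, 3, 4, 5, 6, 7, 8, 9, 10}, which has 10 elements.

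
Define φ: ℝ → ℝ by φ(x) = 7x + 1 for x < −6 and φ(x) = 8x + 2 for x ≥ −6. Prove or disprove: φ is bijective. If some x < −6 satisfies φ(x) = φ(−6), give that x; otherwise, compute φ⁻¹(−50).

Both pieces are strictly increasing (slopes 7 and 8), so each is injective on its own interval.
The left piece maps (−∞, −6) onto (−∞, −41); the right piece maps [−6, ∞) onto [−46, ∞).
These images overlap. In particular φ(−6) = −46 (right piece), and solving 7x + 1 = −46 on the left piece gives x = −47/7 < −6.
So φ(−47/7) = φ(−6) with −47/7 ≠ −6, and φ is not injective, hence not bijective. This x = −47/7 is the requested value below −6.

-47/7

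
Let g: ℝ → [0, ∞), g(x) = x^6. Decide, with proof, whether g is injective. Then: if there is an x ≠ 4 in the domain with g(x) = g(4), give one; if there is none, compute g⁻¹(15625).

g(4) = 4096 = (−4)^6 = g(−4) (since 6 is even), with 4 ≠ −4. So g is not injective.
For the follow-up, such an x exists: taking x = −4 ∈ ℝ gives g(−4) = 4096 = g(4) with −4 ≠ 4.

-4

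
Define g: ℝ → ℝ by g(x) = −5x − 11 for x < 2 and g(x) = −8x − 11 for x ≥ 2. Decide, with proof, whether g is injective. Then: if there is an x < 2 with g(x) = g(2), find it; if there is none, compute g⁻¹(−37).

Both pieces are strictly decreasing (slopes −5 and −8), so each is injective on its own interval.
The left piece maps (−∞, 2) onto (−21, ∞); the right piece maps [2, ∞) onto (−∞, −27].
These images are disjoint, so no value is attained by both pieces. Hence g is injective.
Because the two images are disjoint, no x < 2 has g(x) = g(2), so we compute g⁻¹(−37): −37 lies in (−∞, −27], so solve −8x − 11 = −37: x = (−37 + 11)/(−8) = 13/4.

13/4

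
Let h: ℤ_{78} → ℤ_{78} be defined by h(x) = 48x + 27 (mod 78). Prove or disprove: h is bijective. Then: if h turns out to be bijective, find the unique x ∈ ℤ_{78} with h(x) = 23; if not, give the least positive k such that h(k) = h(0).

13

Recall that h is injective if h(s) = h(t) implies s = t.
We have gcd(48, 78) = 6 > 1. Taking s = 0 and t = 13: h(0) = 27 and h(13) = 48·13 + 27 = 651 ≡ 27 (mod 78).
So h(0) = h(13) while 0 ≠ 13, hence h is not injective, hence not bijective.
Since h is not bijective, we find the least positive k with h(k) = h(0): this means 48k ≡ 0 (mod 78), i.e. 78 ∣ 48k. Since gcd(48, 78) = 6, dividing through by 6 this holds exactly when 13 ∣ 8k, and as gcd(8, 13) = 1, exactly when 13 ∣ k.
The smallest positive such k is 13.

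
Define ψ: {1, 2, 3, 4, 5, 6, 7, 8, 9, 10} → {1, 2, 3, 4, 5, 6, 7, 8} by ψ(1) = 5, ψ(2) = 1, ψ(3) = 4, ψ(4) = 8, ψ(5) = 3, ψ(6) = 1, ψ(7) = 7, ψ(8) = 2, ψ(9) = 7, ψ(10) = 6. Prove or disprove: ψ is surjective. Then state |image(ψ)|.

8

Every element of the codomain has a preimage: 1 = ψ(2), 2 = ψ(8), 3 = ψ(5), 4 = ψ(3), 5 = ψ(1), 6 = ψ(10), 7 = ψ(7), 8 = ψ(4).
Hence ψ is surjective.
The image of ψ is {1, 2, 3, 4, 5, 6, 7, 8}, which has 8 elements.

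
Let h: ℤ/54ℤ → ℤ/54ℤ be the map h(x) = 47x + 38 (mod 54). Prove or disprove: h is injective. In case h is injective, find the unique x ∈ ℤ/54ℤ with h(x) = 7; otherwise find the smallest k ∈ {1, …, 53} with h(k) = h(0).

43

Suppose h(s) = h(t) in ℤ/54ℤ. Then 47s + 38 ≡ 47t + 38 (mod 54), therefore 47(s − t) ≡ 0 (mod 54).
Since gcd(47, 54) = 1, 47 is invertible modulo 54, thus s − t ≡ 0 (mod 54), i.e. s = t.
Thus h is injective.
We now compute 47⁻¹ mod 54 explicitly. Euclid's algorithm: 54 = 1·47 + 7, 47 = 6·7 + 5, 7 = 1·5 + 2, 5 = 2·2 + 1; back-substituting gives 1 = 23·47 − 20·54, so 47⁻¹ ≡ 23 (mod 54).
Since h is injective, we compute h⁻¹(7): solve 47x + 38 ≡ 7 (mod 54), i.e. 47x ≡ 23 (mod 54).
Multiplying by 47⁻¹ = 23 gives x ≡ 23·23 = 529 = 9·54 + 43 ≡ 43 (mod 54).
Check: h(43) = 47·43 + 38 = 2059 = 38·54 + 7 ≡ 7 (mod 54).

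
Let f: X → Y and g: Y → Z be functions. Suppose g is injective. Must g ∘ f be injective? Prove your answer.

No. Take X = {1, 2}, Y = Z = {1, 2, 3, 4}, f(1) = f(2) = 1, and g = identity (injective).
Then (g ∘ f)(1) = (g ∘ f)(2) = 1 with 1 ≠ 2, so g ∘ f is not injective.

not injective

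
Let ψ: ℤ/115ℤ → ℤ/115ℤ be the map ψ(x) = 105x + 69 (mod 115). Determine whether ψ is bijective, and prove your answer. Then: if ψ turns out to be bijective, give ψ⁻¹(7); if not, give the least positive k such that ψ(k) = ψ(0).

23

We have gcd(105, 115) = 5 > 1. Taking u = 0 and v = 23: ψ(0) = 69 and ψ(23) = 105·23 + 69 = 2484 ≡ 69 (mod 115).
So ψ(0) = ψ(23) while 0 ≠ 23, therefore ψ is not injective, hence not bijective.
Since ψ is not bijective, we find the least positive k with ψ(k) = ψ(0): this means 105k ≡ 0 (mod 115), i.e. 115 ∣ 105k. Since gcd(105, 115) = 5, dividing through by 5 this holds exactly when 23 ∣ 21k, and as gcd(21, 23) = 1, exactly when 23 ∣ k.
The smallest positive such k is 23.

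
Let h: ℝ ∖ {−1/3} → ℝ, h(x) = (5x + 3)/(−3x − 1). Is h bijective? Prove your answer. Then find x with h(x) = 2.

-5/11

If h(x) = −5/3, cross-multiplying gives −3(5x + 3) = 5(−3x − 1), which simplifies to −9 = −5 — false.  So −5/3 has no preimage and h is not surjective.
So h is not bijective.
Solving h(x) = 2: cross-multiplying gives 5x + 3 = 2(−3x − 1), which rearranges to 11x = −5, so x = −5/11.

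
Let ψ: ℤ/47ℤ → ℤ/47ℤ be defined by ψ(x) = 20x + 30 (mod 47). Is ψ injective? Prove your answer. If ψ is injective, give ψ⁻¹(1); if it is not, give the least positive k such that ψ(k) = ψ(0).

15

Suppose ψ(a) = ψ(b) in ℤ/47ℤ. Then 20a + 30 ≡ 20b + 30 (mod 47), thus 20(a − b) ≡ 0 (mod 47).
Since gcd(20, 47) = 1, 20 is invertible modulo 47, so a − b ≡ 0 (mod 47), i.e. a = b.
Hence ψ is injective.
We now compute 20⁻¹ mod 47 explicitly. Euclid's algorithm: 47 = 2·20 + 7, 20 = 2·7 + 6, 7 = 1·6 + 1; back-substituting gives 1 = 40·20 − 17·47, so 20⁻¹ ≡ 40 (mod 47).
Since ψ is injective, we find ψ⁻¹(1): we need 20x ≡ 1 − 30 ≡ 18 (mod 47). Using 20⁻¹ = 40: x ≡ 40·18 = 720 = 15·47 + 15, so x = 15.
Check: ψ(15) = 20·15 + 30 = 330 = 7·47 + 1 ≡ 1 (mod 47).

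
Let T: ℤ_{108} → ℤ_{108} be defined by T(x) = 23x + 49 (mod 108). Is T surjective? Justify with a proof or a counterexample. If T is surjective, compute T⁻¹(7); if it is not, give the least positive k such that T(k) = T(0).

78

By definition, T is surjective if every y in the codomain equals T(x) for some x in the domain.
Since gcd(23, 108) = 1, 23 is invertible modulo 108. Euclid's algorithm: 108 = 4·23 + 16, 23 = 1·16 + 7, 16 = 2·7 + 2, 7 = 3·2 + 1; back-substituting gives 1 = 47·23 − 10·108, so 23⁻¹ ≡ 47 (mod 108).
For any y ∈ ℤ_{108}, x = 47(y − 49) mod 108 satisfies T(x) = 23·47(y − 49) + 49 ≡ y (since 23·47 ≡ 1 mod 108). So every y has a preimage.
So T is surjective.
Since T is surjective, we find T⁻¹(7): we need 23x ≡ 7 − 49 ≡ 66 (mod 108). Using 23⁻¹ = 47: x ≡ 47·66 = 3102 = 28·108 + 78, so x = 78.
Check: T(78) = 23·78 + 49 = 1843 = 17·108 + 7 ≡ 7 (mod 108).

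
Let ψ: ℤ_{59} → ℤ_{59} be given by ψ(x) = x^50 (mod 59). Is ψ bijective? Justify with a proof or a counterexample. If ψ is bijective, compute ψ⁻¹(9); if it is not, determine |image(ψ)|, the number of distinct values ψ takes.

ψ(29): Repeated squaring mod 59: 29^1 ≡ 29, 29^2 ≡ 29² = 841 ≡ 15, 29^4 ≡ 15² = 225 ≡ 48, 29^8 ≡ 48² = 2304 ≡ 3, 29^16 ≡ 3² = 9, 29^32 ≡ 9² = 81 ≡ 22. Since 50 = 32 + 16 + 2, 29^50 ≡ 22·9·15: 22·9 = 198 ≡ 21, then 21·15 = 315 ≡ 20. So 29^50 ≡ 20 (mod 59).
ψ(30): Repeated squaring mod 59: 30^1 ≡ 30, 30^2 ≡ 30² = 900 ≡ 15, 30^4 ≡ 15² = 225 ≡ 48, 30^8 ≡ 48² = 2304 ≡ 3, 30^16 ≡ 3² = 9, 30^32 ≡ 9² = 81 ≡ 22. Since 50 = 32 + 16 + 2, 30^50 ≡ 22·9·15: 22·9 = 198 ≡ 21, then 21·15 = 315 ≡ 20. So 30^50 ≡ 20 (mod 59).
So ψ(29) = ψ(30) = 20 while 29 ≠ 30, so ψ is not injective, hence not bijective.
Since ψ is not bijective, we determine |image(ψ)|. Computing x^50 mod 59 for each x (by repeated squaring, reducing mod 59 at every step), the values ψ(0), ψ(1), …, ψ(58) are: 0, 1, 3, 5, 9, 21, 15, 57, 27, 25, 4, 51, 45, 26, 53, 46, 22, 29, 16, 36, 12, 49, 35, 48, 17, 28, 19, 7, 41, 20, 20, 41, 7, 19, 28, 17, 48, 35, 49, 12, 36, 16, 29, 22, 46, 53, 26, 45, 51, 4, 25, 27, 57, 15, 21, 9, 5, 3, 1.
The distinct values are {0, 1, 3, 4, 5, 7, 9, 12, 15, 16, 17, 19, 20, 21, 22, 25, 26, 27, 28, 29, 35, 36, 41, 45, 46, 48, 49, 51, 53, 57}; there are 30 of them.

30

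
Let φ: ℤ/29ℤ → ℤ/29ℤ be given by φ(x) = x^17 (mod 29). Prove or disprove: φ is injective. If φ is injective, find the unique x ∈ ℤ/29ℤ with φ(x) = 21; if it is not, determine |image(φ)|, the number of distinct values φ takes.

Since 29 is prime, the nonzero elements of ℤ/29ℤ form a cyclic group of order 28.
As gcd(17, 28) = 1, raising to the 17th power is a bijection on this group: if u^17 ≡ v^17 then (uv^{−1})^17 = 1, and the only element of order dividing gcd(17, 28) = 1 is 1, so u = v.
With φ(0) = 0 this makes φ injective on all of ℤ/29ℤ, hence bijective (finite equal-size domain and codomain). In particular φ is injective.
Since φ is injective, we find the preimage of 21. The inverse of x ↦ x^17 on (ℤ/29ℤ)^× is x ↦ x^5, because 17·5 = 85 = 3·28 + 1 ≡ 1 (mod 28) and x^{28} = 1 for x ≠ 0 (Fermat). So φ⁻¹(21) = 21^5 mod 29.
Repeated squaring mod 29: 21^1 ≡ 21, 21^2 ≡ 21² = 441 ≡ 6, 21^4 ≡ 6² = 36 ≡ 7. Since 5 = 4 + 1, 21^5 ≡ 7·21: 7·21 = 147 ≡ 2. So 21^5 ≡ 2 (mod 29).
Hence φ⁻¹(21) = 2.

2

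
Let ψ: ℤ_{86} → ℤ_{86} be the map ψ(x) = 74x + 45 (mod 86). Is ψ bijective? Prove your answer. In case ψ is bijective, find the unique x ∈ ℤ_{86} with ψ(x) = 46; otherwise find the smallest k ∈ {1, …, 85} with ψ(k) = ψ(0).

Recall: ψ is injective when ψ(u) = ψ(v) forces u = v.
We have gcd(74, 86) = 2 > 1. Taking u = 0 and v = 43: ψ(0) = 45 and ψ(43) = 74·43 + 45 = 3227 ≡ 45 (mod 86).
So ψ(0) = ψ(43) while 0 ≠ 43, thus ψ is not injective, hence not bijective.
Since ψ is not bijective, we find the least positive k with ψ(k) = ψ(0): this means 74k ≡ 0 (mod 86), i.e. 86 ∣ 74k. Since gcd(74, 86) = 2, dividing through by 2 this holds exactly when 43 ∣ 37k, and as gcd(37, 43) = 1, exactly when 43 ∣ k.
The smallest positive such k is 43.

43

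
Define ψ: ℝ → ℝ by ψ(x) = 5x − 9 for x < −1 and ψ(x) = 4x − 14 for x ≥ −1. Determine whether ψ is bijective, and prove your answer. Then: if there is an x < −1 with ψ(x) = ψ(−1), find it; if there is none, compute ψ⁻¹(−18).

Both pieces are strictly increasing (slopes 5 and 4), so each is injective on its own interval.
The left piece maps (−∞, −1) onto (−∞, −14); the right piece maps [−1, ∞) onto [−18, ∞).
These images overlap. In particular ψ(−1) = −18 (right piece), and solving 5x − 9 = −18 on the left piece gives x = −9/5 < −1.
So ψ(−9/5) = ψ(−1) with −9/5 ≠ −1, and ψ is not injective, hence not bijective. This x = −9/5 is the requested value below −1.

-9/5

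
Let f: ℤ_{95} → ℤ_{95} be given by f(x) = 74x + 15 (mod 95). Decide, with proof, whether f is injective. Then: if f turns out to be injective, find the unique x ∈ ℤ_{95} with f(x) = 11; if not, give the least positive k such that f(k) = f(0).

Recall: f is injective when f(x_1) = f(x_2) forces x_1 = x_2.
If f(x_1) = f(x_2), then 74x_1 ≡ 74x_2 (mod 95). Because gcd(74, 95) = 1, we may cancel 74 to get x_1 ≡ x_2 (mod 95).
Therefore f is injective.
We now compute 74⁻¹ mod 95 explicitly. Euclid's algorithm: 95 = 1·74 + 21, 74 = 3·21 + 11, 21 = 1·11 + 10, 11 = 1·10 + 1; back-substituting gives 1 = 9·74 − 7·95, so 74⁻¹ ≡ 9 (mod 95).
Since f is injective, we compute f⁻¹(11): solve 74x + 15 ≡ 11 (mod 95), i.e. 74x ≡ 91 (mod 95).
Multiplying by 74⁻¹ = 9 gives x ≡ 9·91 = 819 = 8·95 + 59 ≡ 59 (mod 95).
Check: f(59) = 74·59 + 15 = 4381 = 46·95 + 11 ≡ 11 (mod 95).

59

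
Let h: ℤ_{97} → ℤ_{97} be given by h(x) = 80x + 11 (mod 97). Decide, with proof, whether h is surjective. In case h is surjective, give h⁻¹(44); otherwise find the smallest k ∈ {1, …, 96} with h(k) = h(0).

38

Since gcd(80, 97) = 1, 80 is invertible modulo 97. Euclid's algorithm: 97 = 1·80 + 17, 80 = 4·17 + 12, 17 = 1·12 + 5, 12 = 2·5 + 2, 5 = 2·2 + 1; back-substituting gives 1 = 57·80 − 47·97, so 80⁻¹ ≡ 57 (mod 97).
Then y ↦ 57(y − 11) is a two-sided inverse to h, so every y ∈ ℤ_{97} has a preimage.
Therefore h is surjective.
Since h is surjective, we compute h⁻¹(44): solve 80x + 11 ≡ 44 (mod 97), i.e. 80x ≡ 33 (mod 97).
Multiplying by 80⁻¹ = 57 gives x ≡ 57·33 = 1881 = 19·97 + 38 ≡ 38 (mod 97).
Check: h(38) = 80·38 + 11 = 3051 = 31·97 + 44 ≡ 44 (mod 97).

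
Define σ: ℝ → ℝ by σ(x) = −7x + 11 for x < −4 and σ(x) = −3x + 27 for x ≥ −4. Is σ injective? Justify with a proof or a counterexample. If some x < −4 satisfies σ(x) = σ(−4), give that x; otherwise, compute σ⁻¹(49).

Both pieces are strictly decreasing (slopes −7 and −3), so each is injective on its own interval.
The left piece maps (−∞, −4) onto (39, ∞); the right piece maps [−4, ∞) onto (−∞, 39].
These images are disjoint, so no value is attained by both pieces. Thus σ is injective.
Because the two images are disjoint, no x < −4 has σ(x) = σ(−4), so we compute σ⁻¹(49): 49 lies in (39, ∞), so solve −7x + 11 = 49: x = (49 − 11)/(−7) = −38/7.

-38/7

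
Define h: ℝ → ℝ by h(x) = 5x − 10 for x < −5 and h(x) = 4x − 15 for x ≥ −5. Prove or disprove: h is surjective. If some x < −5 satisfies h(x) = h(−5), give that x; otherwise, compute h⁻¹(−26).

-11/4

Both pieces are strictly increasing (slopes 5 and 4), so each is injective on its own interval.
The left piece maps (−∞, −5) onto (−∞, −35); the right piece maps [−5, ∞) onto [−35, ∞).
These images together cover ℝ, so h is surjective.
Because the two images are disjoint, no x < −5 has h(x) = h(−5), so we compute h⁻¹(−26): −26 lies in [−35, ∞), so solve 4x − 15 = −26: x = (−26 + 15)/4 = −11/4.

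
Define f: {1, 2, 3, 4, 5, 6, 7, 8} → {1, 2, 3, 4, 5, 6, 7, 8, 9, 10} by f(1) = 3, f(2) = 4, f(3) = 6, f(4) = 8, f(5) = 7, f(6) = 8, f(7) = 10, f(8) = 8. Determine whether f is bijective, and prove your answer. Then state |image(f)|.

f(4) = 8 = f(6) with 4 ≠ 6, so f is not injective, hence not bijective.
The image of f is {3, 4, 6, 7, 8, 10}, which has 6 elements.

6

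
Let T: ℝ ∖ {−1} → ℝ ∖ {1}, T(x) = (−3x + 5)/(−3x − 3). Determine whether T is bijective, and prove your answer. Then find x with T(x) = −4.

-7/15

Suppose T(x_1) = T(x_2). Cross-multiplying: (−3x_1 + 5)(−3x_2 − 3) = (−3x_2 + 5)(−3x_1 − 3).
Expanding both sides and cancelling the symmetric terms leaves 24·(x_1 − x_2) = 0. Since 24 ≠ 0, x_1 = x_2. Thus T is injective.
For any y ≠ 1, solving y(−3x − 3) = −3x + 5 for x gives a well-defined x ≠ −1. So T is surjective.
Therefore T is bijective.
Solving T(x) = −4: cross-multiplying gives −3x + 5 = −4(−3x − 3), which rearranges to −15x = 7, so x = −7/15.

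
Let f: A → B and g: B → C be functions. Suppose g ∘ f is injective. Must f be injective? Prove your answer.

injective

Suppose f(u) = f(v). Applying g: (g ∘ f)(u) = (g ∘ f)(v). Since g ∘ f is injective, u = v. Thus f is injective.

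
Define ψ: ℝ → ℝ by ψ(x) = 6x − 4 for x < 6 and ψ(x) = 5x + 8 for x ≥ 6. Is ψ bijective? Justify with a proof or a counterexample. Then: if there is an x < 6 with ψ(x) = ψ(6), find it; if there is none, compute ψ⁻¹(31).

Both pieces are strictly increasing (slopes 6 and 5), so each is injective on its own interval.
The left piece maps (−∞, 6) onto (−∞, 32); the right piece maps [6, ∞) onto [38, ∞).
The images leave a gap (32 has no preimage), so ψ is not surjective, hence not bijective.
Because the two images are disjoint, no x < 6 has ψ(x) = ψ(6), so we compute ψ⁻¹(31): 31 lies in (−∞, 32), so solve 6x − 4 = 31: x = (31 + 4)/6 = 35/6.

35/6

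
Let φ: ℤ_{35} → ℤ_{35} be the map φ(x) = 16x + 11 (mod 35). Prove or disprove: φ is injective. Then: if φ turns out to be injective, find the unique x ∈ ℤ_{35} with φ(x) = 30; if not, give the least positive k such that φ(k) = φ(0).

Suppose φ(a) = φ(b) in ℤ_{35}. Then 16a + 11 ≡ 16b + 11 (mod 35), so 16(a − b) ≡ 0 (mod 35).
Since gcd(16, 35) = 1, 16 is invertible modulo 35, so a − b ≡ 0 (mod 35), i.e. a = b.
So φ is injective.
We now compute 16⁻¹ mod 35 explicitly. Euclid's algorithm: 35 = 2·16 + 3, 16 = 5·3 + 1; back-substituting gives 1 = 11·16 − 5·35, so 16⁻¹ ≡ 11 (mod 35).
Since φ is injective, we compute φ⁻¹(30): solve 16x + 11 ≡ 30 (mod 35), i.e. 16x ≡ 19 (mod 35).
Multiplying by 16⁻¹ = 11 gives x ≡ 11·19 = 209 = 5·35 + 34 ≡ 34 (mod 35).
Check: φ(34) = 16·34 + 11 = 555 = 15·35 + 30 ≡ 30 (mod 35).

34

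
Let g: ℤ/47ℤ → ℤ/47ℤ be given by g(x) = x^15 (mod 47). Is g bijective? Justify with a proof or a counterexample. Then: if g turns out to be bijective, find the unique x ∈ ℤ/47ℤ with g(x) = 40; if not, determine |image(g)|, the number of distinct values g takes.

Since 47 is prime, the nonzero elements of ℤ/47ℤ form a cyclic group of order 46.
As gcd(15, 46) = 1, raising to the 15th power is a bijection on this group: if s^15 ≡ t^15 then (st^{−1})^15 = 1, and the only element of order dividing gcd(15, 46) = 1 is 1, so s = t.
With g(0) = 0 this makes g injective on all of ℤ/47ℤ, hence bijective (finite equal-size domain and codomain). In particular g is bijective.
Since g is bijective, we find the preimage of 40. The inverse of x ↦ x^15 on (ℤ/47ℤ)^× is x ↦ x^43, because 15·43 = 645 = 14·46 + 1 ≡ 1 (mod 46) and x^{46} = 1 for x ≠ 0 (Fermat). So g⁻¹(40) = 40^43 mod 47.
Repeated squaring mod 47: 40^1 ≡ 40, 40^2 ≡ 40² = 1600 ≡ 2, 40^4 ≡ 2² = 4, 40^8 ≡ 4² = 16, 40^16 ≡ 16² = 256 ≡ 21, 40^32 ≡ 21² = 441 ≡ 18. Since 43 = 32 + 8 + 2 + 1, 40^43 ≡ 18·16·2·40: 18·16 = 288 ≡ 6, then 6·2 = 12, then 12·40 = 480 ≡ 10. So 40^43 ≡ 10 (mod 47).
Hence g⁻¹(40) = 10.

10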